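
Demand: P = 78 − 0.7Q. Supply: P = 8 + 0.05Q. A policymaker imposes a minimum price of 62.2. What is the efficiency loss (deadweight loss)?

Competitive equilibrium: 78 − 0.7Q = 8 + 0.05Q → Q* = 93.3333, P* = 12.6667.
At the floor P = 62.2, quantity demanded = (78 − 62.2)/0.7 = 22.5714.
Sellers' marginal cost at Q' = 22.5714: 8 + 0.05·22.5714 = 9.1286.
ΔQ = 93.3333 − 22.5714 = 70.7619; wedge = 62.2 − 9.1286 = 53.0714.
Welfare loss = ½ × 70.7619 × 53.0714 = 1877.72.

1877.72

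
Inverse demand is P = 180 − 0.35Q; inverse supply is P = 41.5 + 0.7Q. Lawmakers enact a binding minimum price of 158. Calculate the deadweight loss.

2502.98

Competitive equilibrium: 180 − 0.35Q = 41.5 + 0.7Q → Q* = 131.9048, P* = 133.8333.
At the floor P = 158, quantity demanded = (180 − 158)/0.35 = 62.8571.
Sellers' marginal cost at Q' = 62.8571: 41.5 + 0.7·62.8571 = 85.5.
ΔQ = 131.9048 − 62.8571 = 69.0477; wedge = 158 − 85.5 = 72.5.
Deadweight loss = ½ × 69.0477 × 72.5 = 2502.98.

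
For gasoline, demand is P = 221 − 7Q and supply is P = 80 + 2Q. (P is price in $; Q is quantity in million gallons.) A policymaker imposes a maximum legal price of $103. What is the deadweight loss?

Competitive equilibrium: 221 − 7Q = 80 + 2Q → Q* = 15.66667, P* = 111.33333.
At the ceiling P = 103, quantity supplied = (103 − 80)/2 = 11.5.
Willingness to pay at Q' = 11.5: 221 − 7·11.5 = 140.5.
ΔQ = 15.66667 − 11.5 = 4.16667; wedge = 140.5 − 103 = 37.5.
DWL = ½ × 4.16667 × 37.5 = $78.125 million.

$78.125 million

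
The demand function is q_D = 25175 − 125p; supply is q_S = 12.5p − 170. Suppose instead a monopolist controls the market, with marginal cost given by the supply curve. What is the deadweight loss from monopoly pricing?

1391.61

In inverse form: demand p = 201.4 − 0.008q, supply p = 13.6 + 0.08q.
Competitive equilibrium: 201.4 − 0.008q = 13.6 + 0.08q → q* = 2134.0909, p* = 184.3273.
Marginal revenue: MR = 201.4 − 0.016q. Set MR = MC: 201.4 − 0.016q = 13.6 + 0.08q → q_m = 1956.25.
Price p_m = 201.4 − 0.008·1956.25 = 185.75; MC(q_m) = 13.6 + 0.08·1956.25 = 170.1.
Competitive q* = 2134.0909, so Δq = 177.8409; wedge = 185.75 − 170.1 = 15.65.
DWL = ½ × 177.8409 × 15.65 = 1391.61.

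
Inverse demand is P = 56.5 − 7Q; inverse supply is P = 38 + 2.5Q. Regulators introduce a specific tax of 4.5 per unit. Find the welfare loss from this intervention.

1.07

Competitive equilibrium: 56.5 − 7Q = 38 + 2.5Q → Q* = 1.9474, P* = 42.8684.
With the tax, the buyer price exceeds the seller price by 4.5: (56.5 − 7Q) − (38 + 2.5Q) = 4.5 → Q' = 1.4737.
ΔQ = 1.9474 − 1.4737 = 0.4737; the wedge equals the tax, 4.5.
DWL = ½ × 0.4737 × 4.5 = 1.07.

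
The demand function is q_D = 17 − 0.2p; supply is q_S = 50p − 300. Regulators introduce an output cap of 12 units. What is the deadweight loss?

35.05

In inverse form: demand p = 85 − 5q, supply p = 6 + 0.02q.
Competitive equilibrium: 85 − 5q = 6 + 0.02q → q* = 15.7371, p* = 6.3147.
At q = 12: demand price = 85 − 5·12 = 25; supply price = 6 + 0.02·12 = 6.24.
Δq = 15.7371 − 12 = 3.7371; wedge = 25 − 6.24 = 18.76.
The triangle = ½ × 3.7371 × 18.76 = 35.05.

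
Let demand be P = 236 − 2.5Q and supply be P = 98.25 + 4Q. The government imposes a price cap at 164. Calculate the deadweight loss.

Competitive equilibrium: 236 − 2.5Q = 98.25 + 4Q → Q* = 21.1923, P* = 183.0192.
At the ceiling P = 164, quantity supplied = (164 − 98.25)/4 = 16.4375.
Willingness to pay at Q' = 16.4375: 236 − 2.5·16.4375 = 194.9063.
ΔQ = 21.1923 − 16.4375 = 4.7548; wedge = 194.9063 − 164 = 30.9063.
DWL = ½ × 4.7548 × 30.9063 = 73.48.

73.48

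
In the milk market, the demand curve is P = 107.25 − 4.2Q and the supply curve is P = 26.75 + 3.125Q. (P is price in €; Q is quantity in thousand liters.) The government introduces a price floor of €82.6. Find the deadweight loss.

€96.04 thousand

Competitive equilibrium: 107.25 − 4.2Q = 26.75 + 3.125Q → Q* = 10.9898, P* = 61.093.
At the floor P = 82.6, quantity demanded = (107.25 − 82.6)/4.2 = 5.869.
Sellers' marginal cost at Q' = 5.869: 26.75 + 3.125·5.869 = 45.0906.
ΔQ = 10.9898 − 5.869 = 5.1208; wedge = 82.6 − 45.0906 = 37.5094.
Deadweight loss = ½ × 5.1208 × 37.5094 = €96.04 thousand.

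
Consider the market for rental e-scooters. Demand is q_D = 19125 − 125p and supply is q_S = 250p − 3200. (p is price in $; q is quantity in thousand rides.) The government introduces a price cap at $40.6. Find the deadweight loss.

$134426.67 thousand

In inverse form: demand p = 153 − 0.008q, supply p = 12.8 + 0.004q.
Competitive equilibrium: 153 − 0.008q = 12.8 + 0.004q → q* = 11683.3333, p* = 59.5333.
At the ceiling p = 40.6, quantity supplied = (40.6 − 12.8)/0.004 = 6950.
Willingness to pay at q' = 6950: 153 − 0.008·6950 = 97.4.
Δq = 11683.3333 − 6950 = 4733.3333; wedge = 97.4 − 40.6 = 56.8.
Welfare loss = ½ × 4733.3333 × 56.8 = $134426.67 thousand.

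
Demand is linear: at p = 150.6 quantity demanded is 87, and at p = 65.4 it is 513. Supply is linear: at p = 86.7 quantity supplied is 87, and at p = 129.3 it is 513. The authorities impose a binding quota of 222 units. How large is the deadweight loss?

912.60

Demand slope = (65.4 − 150.6)/(513 − 87) = −0.2, so p = 168 − 0.2q.
Supply slope = (129.3 − 86.7)/(513 − 87) = 0.1, so p = 78 + 0.1q.
Competitive equilibrium: 168 − 0.2q = 78 + 0.1q → q* = 300, p* = 108.
At q = 222: demand price = 168 − 0.2·222 = 123.6; supply price = 78 + 0.1·222 = 100.2.
Δq = 300 − 222 = 78; wedge = 123.6 − 100.2 = 23.4.
The triangle = ½ × 78 × 23.4 = 912.60.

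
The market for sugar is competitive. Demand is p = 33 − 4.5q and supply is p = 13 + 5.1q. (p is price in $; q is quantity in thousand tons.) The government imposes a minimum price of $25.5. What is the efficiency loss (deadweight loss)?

Competitive equilibrium: 33 − 4.5q = 13 + 5.1q → q* = 2.0833, p* = 23.625.
At the floor p = 25.5, quantity demanded = (33 − 25.5)/4.5 = 1.6667.
Sellers' marginal cost at q' = 1.6667: 13 + 5.1·1.6667 = 21.5002.
Δq = 2.0833 − 1.6667 = 0.4166; wedge = 25.5 − 21.5002 = 3.9998.
Deadweight loss = ½ × 0.4166 × 3.9998 = $0.83 thousand.

$0.83 thousand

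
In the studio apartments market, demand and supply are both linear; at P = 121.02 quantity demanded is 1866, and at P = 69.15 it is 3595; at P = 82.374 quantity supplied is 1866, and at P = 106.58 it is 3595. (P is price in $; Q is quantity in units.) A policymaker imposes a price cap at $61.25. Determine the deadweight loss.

$125369.33

Demand slope = (69.15 − 121.02)/(3595 − 1866) = −0.03, so P = 177 − 0.03Q.
Supply slope = (106.58 − 82.374)/(3595 − 1866) = 0.014, so P = 56.25 + 0.014Q.
Competitive equilibrium: 177 − 0.03Q = 56.25 + 0.014Q → Q* = 2744.31818, P* = 94.67045.
At the ceiling P = 61.25, quantity supplied = (61.25 − 56.25)/0.014 = 357.14286.
Willingness to pay at Q' = 357.14286: 177 − 0.03·357.14286 = 166.28571.
ΔQ = 2744.31818 − 357.14286 = 2387.17532; wedge = 166.28571 − 61.25 = 105.03571.
DWL = ½ × 2387.17532 × 105.03571 = $125369.33.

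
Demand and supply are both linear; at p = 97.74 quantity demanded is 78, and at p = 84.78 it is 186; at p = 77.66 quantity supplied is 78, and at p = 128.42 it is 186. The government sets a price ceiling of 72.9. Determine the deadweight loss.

575.32

Demand slope = (84.78 − 97.74)/(186 − 78) = −0.12, so p = 107.1 − 0.12q.
Supply slope = (128.42 − 77.66)/(186 − 78) = 0.47, so p = 41 + 0.47q.
Competitive equilibrium: 107.1 − 0.12q = 41 + 0.47q → q* = 112.0339, p* = 93.6559.
At the ceiling p = 72.9, quantity supplied = (72.9 − 41)/0.47 = 67.8723.
Willingness to pay at q' = 67.8723: 107.1 − 0.12·67.8723 = 98.9553.
Δq = 112.0339 − 67.8723 = 44.1616; wedge = 98.9553 − 72.9 = 26.0553.
The triangle = ½ × 44.1616 × 26.0553 = 575.32.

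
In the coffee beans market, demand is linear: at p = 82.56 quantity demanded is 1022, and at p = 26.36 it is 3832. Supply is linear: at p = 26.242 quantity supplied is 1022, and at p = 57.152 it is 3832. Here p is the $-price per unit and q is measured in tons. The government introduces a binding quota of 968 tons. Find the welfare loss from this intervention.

Demand slope = (26.36 − 82.56)/(3832 − 1022) = −0.02, so p = 103 − 0.02q.
Supply slope = (57.152 − 26.242)/(3832 − 1022) = 0.011, so p = 15 + 0.011q.
Competitive equilibrium: 103 − 0.02q = 15 + 0.011q → q* = 2838.7097, p* = 46.2258.
At q = 968: demand price = 103 − 0.02·968 = 83.64; supply price = 15 + 0.011·968 = 25.648.
Δq = 2838.7097 − 968 = 1870.7097; wedge = 83.64 − 25.648 = 57.992.
DWL = ½ × 1870.7097 × 57.992 = $54243.10.

$54243.10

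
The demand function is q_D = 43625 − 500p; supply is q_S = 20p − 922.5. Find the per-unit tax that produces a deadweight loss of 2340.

In inverse form: demand p = 87.25 − 0.002q, supply p = 46.125 + 0.05q.
Competitive equilibrium: 87.25 − 0.002q = 46.125 + 0.05q → q* = 790.8654, p* = 85.6683.
A tax t gives Δq = t/0.052 and wedge t, so DWL = t²/0.104.
t²/0.104 = 2340 → t² = 243.36 → t = 15.6.

15.6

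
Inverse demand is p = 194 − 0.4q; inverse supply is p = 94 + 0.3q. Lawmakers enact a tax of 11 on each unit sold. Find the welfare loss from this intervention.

86.43

Competitive equilibrium: 194 − 0.4q = 94 + 0.3q → q* = 142.8571, p* = 136.8571.
With the tax, the buyer price exceeds the seller price by 11: (194 − 0.4q) − (94 + 0.3q) = 11 → q' = 127.1429.
Δq = 142.8571 − 127.1429 = 15.7142; the wedge equals the tax, 11.
Deadweight loss = ½ × 15.7142 × 11 = 86.43.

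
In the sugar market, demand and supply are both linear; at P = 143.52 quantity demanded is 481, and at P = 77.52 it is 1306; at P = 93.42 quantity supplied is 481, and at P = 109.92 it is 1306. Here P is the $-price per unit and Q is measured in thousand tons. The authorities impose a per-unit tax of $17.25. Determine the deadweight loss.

$1487.81 thousand

Demand slope = (77.52 − 143.52)/(1306 − 481) = −0.08, so P = 182 − 0.08Q.
Supply slope = (109.92 − 93.42)/(1306 − 481) = 0.02, so P = 83.8 + 0.02Q.
Competitive equilibrium: 182 − 0.08Q = 83.8 + 0.02Q → Q* = 982, P* = 103.44.
With the tax, the buyer price exceeds the seller price by 17.25: (182 − 0.08Q) − (83.8 + 0.02Q) = 17.25 → Q' = 809.5.
ΔQ = 982 − 809.5 = 172.5; the wedge equals the tax, 17.25.
The triangle = ½ × 172.5 × 17.25 = $1487.81 thousand.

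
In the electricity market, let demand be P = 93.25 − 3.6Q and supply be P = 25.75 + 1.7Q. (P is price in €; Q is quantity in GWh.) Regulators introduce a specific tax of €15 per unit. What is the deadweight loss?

€21.23

Competitive equilibrium: 93.25 − 3.6Q = 25.75 + 1.7Q → Q* = 12.7358, P* = 47.4009.
With the tax, the buyer price exceeds the seller price by 15: (93.25 − 3.6Q) − (25.75 + 1.7Q) = 15 → Q' = 9.9057.
ΔQ = 12.7358 − 9.9057 = 2.8301; the wedge equals the tax, 15.
DWL = ½ × 2.8301 × 15 = €21.23.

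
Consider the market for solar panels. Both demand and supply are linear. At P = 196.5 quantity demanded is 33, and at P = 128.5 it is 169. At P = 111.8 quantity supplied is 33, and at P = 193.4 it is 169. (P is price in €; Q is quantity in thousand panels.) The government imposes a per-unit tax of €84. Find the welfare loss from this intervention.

Demand slope = (128.5 − 196.5)/(169 − 33) = −0.5, so P = 213 − 0.5Q.
Supply slope = (193.4 − 111.8)/(169 − 33) = 0.6, so P = 92 + 0.6Q.
Competitive equilibrium: 213 − 0.5Q = 92 + 0.6Q → Q* = 110, P* = 158.
With the tax, the buyer price exceeds the seller price by 84: (213 − 0.5Q) − (92 + 0.6Q) = 84 → Q' = 33.6364.
ΔQ = 110 − 33.6364 = 76.3636; the wedge equals the tax, 84.
Welfare loss = ½ × 76.3636 × 84 = €3207.27 thousand.

€3207.27 thousand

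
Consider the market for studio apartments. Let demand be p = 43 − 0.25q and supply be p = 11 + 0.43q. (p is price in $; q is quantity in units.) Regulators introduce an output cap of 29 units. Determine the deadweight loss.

Competitive equilibrium: 43 − 0.25q = 11 + 0.43q → q* = 47.0588, p* = 31.2353.
At q = 29: demand price = 43 − 0.25·29 = 35.75; supply price = 11 + 0.43·29 = 23.47.
Δq = 47.0588 − 29 = 18.0588; wedge = 35.75 − 23.47 = 12.28.
Deadweight loss = ½ × 18.0588 × 12.28 = $110.88.

$110.88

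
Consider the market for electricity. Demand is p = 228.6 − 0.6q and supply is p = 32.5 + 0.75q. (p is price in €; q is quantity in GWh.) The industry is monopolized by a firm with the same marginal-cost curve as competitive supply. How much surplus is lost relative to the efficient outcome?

Competitive equilibrium: 228.6 − 0.6q = 32.5 + 0.75q → q* = 145.2593, p* = 141.4444.
Marginal revenue: MR = 228.6 − 1.2q. Set MR = MC: 228.6 − 1.2q = 32.5 + 0.75q → q_m = 100.5641.
Price p_m = 228.6 − 0.6·100.5641 = 168.2615; MC(q_m) = 32.5 + 0.75·100.5641 = 107.9231.
Competitive q* = 145.2593, so Δq = 44.6952; wedge = 168.2615 − 107.9231 = 60.3384.
Deadweight loss = ½ × 44.6952 × 60.3384 = €1348.42.

€1348.42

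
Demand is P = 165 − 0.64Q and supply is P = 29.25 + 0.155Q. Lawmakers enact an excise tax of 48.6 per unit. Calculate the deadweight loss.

1485.51

Competitive equilibrium: 165 − 0.64Q = 29.25 + 0.155Q → Q* = 170.7547, P* = 55.717.
With the tax, the buyer price exceeds the seller price by 48.6: (165 − 0.64Q) − (29.25 + 0.155Q) = 48.6 → Q' = 109.6226.
ΔQ = 170.7547 − 109.6226 = 61.1321; the wedge equals the tax, 48.6.
DWL = ½ × 61.1321 × 48.6 = 1485.51.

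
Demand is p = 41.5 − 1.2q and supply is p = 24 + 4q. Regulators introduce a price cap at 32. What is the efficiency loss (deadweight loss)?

4.85

Competitive equilibrium: 41.5 − 1.2q = 24 + 4q → q* = 3.3654, p* = 37.4615.
At the ceiling p = 32, quantity supplied = (32 − 24)/4 = 2.
Willingness to pay at q' = 2: 41.5 − 1.2·2 = 39.1.
Δq = 3.3654 − 2 = 1.3654; wedge = 39.1 − 32 = 7.1.
Welfare loss = ½ × 1.3654 × 7.1 = 4.85.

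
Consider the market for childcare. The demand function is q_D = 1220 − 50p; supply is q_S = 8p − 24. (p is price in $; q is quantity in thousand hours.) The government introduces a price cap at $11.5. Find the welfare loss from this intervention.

In inverse form: demand p = 24.4 − 0.02q, supply p = 3 + 0.125q.
Competitive equilibrium: 24.4 − 0.02q = 3 + 0.125q → q* = 147.5862, p* = 21.4483.
At the ceiling p = 11.5, quantity supplied = (11.5 − 3)/0.125 = 68.
Willingness to pay at q' = 68: 24.4 − 0.02·68 = 23.04.
Δq = 147.5862 − 68 = 79.5862; wedge = 23.04 − 11.5 = 11.54.
Welfare loss = ½ × 79.5862 × 11.54 = $459.21 thousand.

$459.21 thousand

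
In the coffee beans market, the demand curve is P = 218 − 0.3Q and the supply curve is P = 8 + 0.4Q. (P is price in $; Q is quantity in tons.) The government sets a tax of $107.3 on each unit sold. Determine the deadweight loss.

Competitive equilibrium: 218 − 0.3Q = 8 + 0.4Q → Q* = 300, P* = 128.
With the tax, the buyer price exceeds the seller price by 107.3: (218 − 0.3Q) − (8 + 0.4Q) = 107.3 → Q' = 146.7143.
ΔQ = 300 − 146.7143 = 153.2857; the wedge equals the tax, 107.3.
The triangle = ½ × 153.2857 × 107.3 = $8223.78.

$8223.78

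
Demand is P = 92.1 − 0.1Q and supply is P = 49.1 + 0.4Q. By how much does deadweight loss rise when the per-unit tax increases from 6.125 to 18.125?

291

Competitive equilibrium: 92.1 − 0.1Q = 49.1 + 0.4Q → Q* = 86, P* = 83.5.
For a per-unit tax t: ΔQ = t/0.5, so DWL = ½·t·(t/0.5) = t²/1.
At t = 6.125: DWL = 37.516. At t = 18.125: DWL = 328.516.
Increase = 328.516 − 37.516 = 291.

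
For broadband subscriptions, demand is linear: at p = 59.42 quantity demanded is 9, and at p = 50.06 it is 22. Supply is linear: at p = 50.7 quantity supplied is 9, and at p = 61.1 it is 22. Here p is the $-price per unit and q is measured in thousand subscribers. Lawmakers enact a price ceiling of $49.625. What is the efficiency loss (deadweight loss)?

Demand slope = (50.06 − 59.42)/(22 − 9) = −0.72, so p = 65.9 − 0.72q.
Supply slope = (61.1 − 50.7)/(22 − 9) = 0.8, so p = 43.5 + 0.8q.
Competitive equilibrium: 65.9 − 0.72q = 43.5 + 0.8q → q* = 14.7368, p* = 55.2895.
At the ceiling p = 49.625, quantity supplied = (49.625 − 43.5)/0.8 = 7.6563.
Willingness to pay at q' = 7.6563: 65.9 − 0.72·7.6563 = 60.3875.
Δq = 14.7368 − 7.6563 = 7.0805; wedge = 60.3875 − 49.625 = 10.7625.
Welfare loss = ½ × 7.0805 × 10.7625 = $38.10 thousand.

$38.10 thousand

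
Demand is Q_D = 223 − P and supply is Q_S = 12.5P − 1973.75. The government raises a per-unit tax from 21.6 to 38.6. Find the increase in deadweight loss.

In inverse form: demand P = 223 − Q, supply P = 157.9 + 0.08Q.
Competitive equilibrium: 223 − Q = 157.9 + 0.08Q → Q* = 60.2778, P* = 162.7222.
For a per-unit tax t: ΔQ = t/1.08, so DWL = ½·t·(t/1.08) = t²/2.16.
At t = 21.6: DWL = 216. At t = 38.6: DWL = 689.796.
Increase = 689.796 − 216 = 473.80.

473.80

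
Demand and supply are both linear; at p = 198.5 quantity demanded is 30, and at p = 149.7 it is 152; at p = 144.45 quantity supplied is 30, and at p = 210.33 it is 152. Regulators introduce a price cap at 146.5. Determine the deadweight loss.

1355.52

Demand slope = (149.7 − 198.5)/(152 − 30) = −0.4, so p = 210.5 − 0.4q.
Supply slope = (210.33 − 144.45)/(152 − 30) = 0.54, so p = 128.25 + 0.54q.
Competitive equilibrium: 210.5 − 0.4q = 128.25 + 0.54q → q* = 87.5, p* = 175.5.
At the ceiling p = 146.5, quantity supplied = (146.5 − 128.25)/0.54 = 33.7963.
Willingness to pay at q' = 33.7963: 210.5 − 0.4·33.7963 = 196.9815.
Δq = 87.5 − 33.7963 = 53.7037; wedge = 196.9815 − 146.5 = 50.4815.
Deadweight loss = ½ × 53.7037 × 50.4815 = 1355.52.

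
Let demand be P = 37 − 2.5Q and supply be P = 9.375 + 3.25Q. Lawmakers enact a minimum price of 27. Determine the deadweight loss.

Competitive equilibrium: 37 − 2.5Q = 9.375 + 3.25Q → Q* = 4.8043, P* = 24.9891.
At the floor P = 27, quantity demanded = (37 − 27)/2.5 = 4.
Sellers' marginal cost at Q' = 4: 9.375 + 3.25·4 = 22.375.
ΔQ = 4.8043 − 4 = 0.8043; wedge = 27 − 22.375 = 4.625.
DWL = ½ × 0.8043 × 4.625 = 1.86.

1.86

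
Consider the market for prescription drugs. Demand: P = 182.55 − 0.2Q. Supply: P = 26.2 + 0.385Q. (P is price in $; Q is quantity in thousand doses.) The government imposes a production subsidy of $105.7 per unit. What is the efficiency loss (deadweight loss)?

Competitive equilibrium: 182.55 − 0.2Q = 26.2 + 0.385Q → Q* = 267.26496, P* = 129.09701.
The subsidy lowers effective supply by 105.7: P = 0.385Q − 79.5.
New quantity: 182.55 − 0.2Q = 0.385Q − 79.5 → Q' = 447.94872.
Overproduction ΔQ = 447.94872 − 267.26496 = 180.68376; wedge = subsidy = 105.7.
Deadweight loss = ½ × 180.68376 × 105.7 = $9549.14 thousand.

$9549.14 thousand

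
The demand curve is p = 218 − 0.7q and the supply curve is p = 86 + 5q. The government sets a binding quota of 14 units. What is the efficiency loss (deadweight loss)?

239.02

Competitive equilibrium: 218 − 0.7q = 86 + 5q → q* = 23.1579, p* = 201.7895.
At q = 14: demand price = 218 − 0.7·14 = 208.2; supply price = 86 + 5·14 = 156.
Δq = 23.1579 − 14 = 9.1579; wedge = 208.2 − 156 = 52.2.
Deadweight loss = ½ × 9.1579 × 52.2 = 239.02.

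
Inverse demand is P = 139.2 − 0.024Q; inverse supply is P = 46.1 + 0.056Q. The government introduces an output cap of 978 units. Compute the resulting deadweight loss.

Competitive equilibrium: 139.2 − 0.024Q = 46.1 + 0.056Q → Q* = 1163.75, P* = 111.27.
At Q = 978: demand price = 139.2 − 0.024·978 = 115.728; supply price = 46.1 + 0.056·978 = 100.868.
ΔQ = 1163.75 − 978 = 185.75; wedge = 115.728 − 100.868 = 14.86.
Deadweight loss = ½ × 185.75 × 14.86 = 1380.12.

1380.12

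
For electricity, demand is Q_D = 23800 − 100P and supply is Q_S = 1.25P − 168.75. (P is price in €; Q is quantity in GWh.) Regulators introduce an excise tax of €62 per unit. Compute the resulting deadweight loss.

In inverse form: demand P = 238 − 0.01Q, supply P = 135 + 0.8Q.
Competitive equilibrium: 238 − 0.01Q = 135 + 0.8Q → Q* = 127.1605, P* = 236.7284.
With the tax, the buyer price exceeds the seller price by 62: (238 − 0.01Q) − (135 + 0.8Q) = 62 → Q' = 50.6173.
ΔQ = 127.1605 − 50.6173 = 76.5432; the wedge equals the tax, 62.
The triangle = ½ × 76.5432 × 62 = €2372.84.

€2372.84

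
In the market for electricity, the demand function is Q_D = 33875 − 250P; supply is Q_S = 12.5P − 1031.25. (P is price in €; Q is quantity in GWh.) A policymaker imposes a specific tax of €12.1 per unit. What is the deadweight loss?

In inverse form: demand P = 135.5 − 0.004Q, supply P = 82.5 + 0.08Q.
Competitive equilibrium: 135.5 − 0.004Q = 82.5 + 0.08Q → Q* = 630.9524, P* = 132.9762.
With the tax, the buyer price exceeds the seller price by 12.1: (135.5 − 0.004Q) − (82.5 + 0.08Q) = 12.1 → Q' = 486.9048.
ΔQ = 630.9524 − 486.9048 = 144.0476; the wedge equals the tax, 12.1.
Welfare loss = ½ × 144.0476 × 12.1 = €871.49.

€871.49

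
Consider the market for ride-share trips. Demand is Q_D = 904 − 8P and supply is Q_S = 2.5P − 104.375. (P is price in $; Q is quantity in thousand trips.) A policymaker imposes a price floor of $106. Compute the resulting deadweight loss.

In inverse form: demand P = 113 − 0.125Q, supply P = 41.75 + 0.4Q.
Competitive equilibrium: 113 − 0.125Q = 41.75 + 0.4Q → Q* = 135.7143, P* = 96.0357.
At the floor P = 106, quantity demanded = (113 − 106)/0.125 = 56.
Sellers' marginal cost at Q' = 56: 41.75 + 0.4·56 = 64.15.
ΔQ = 135.7143 − 56 = 79.7143; wedge = 106 − 64.15 = 41.85.
Deadweight loss = ½ × 79.7143 × 41.85 = $1668.02 thousand.

$1668.02 thousand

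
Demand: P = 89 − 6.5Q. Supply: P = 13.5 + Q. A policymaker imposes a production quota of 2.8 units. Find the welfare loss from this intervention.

198.02

Competitive equilibrium: 89 − 6.5Q = 13.5 + Q → Q* = 10.0667, P* = 23.5667.
At Q = 2.8: demand price = 89 − 6.5·2.8 = 70.8; supply price = 13.5 + 1·2.8 = 16.3.
ΔQ = 10.0667 − 2.8 = 7.2667; wedge = 70.8 − 16.3 = 54.5.
DWL = ½ × 7.2667 × 54.5 = 198.02.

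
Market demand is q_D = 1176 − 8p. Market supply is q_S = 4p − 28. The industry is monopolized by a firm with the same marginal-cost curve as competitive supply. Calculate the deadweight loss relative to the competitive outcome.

In inverse form: demand p = 147 − 0.125q, supply p = 7 + 0.25q.
Competitive equilibrium: 147 − 0.125q = 7 + 0.25q → q* = 373.3333, p* = 100.3333.
Marginal revenue: MR = 147 − 0.25q. Set MR = MC: 147 − 0.25q = 7 + 0.25q → q_m = 280.
Price p_m = 147 − 0.125·280 = 112; MC(q_m) = 7 + 0.25·280 = 77.
Competitive q* = 373.3333, so Δq = 93.3333; wedge = 112 − 77 = 35.
Deadweight loss = ½ × 93.3333 × 35 = 1633.33.

1633.33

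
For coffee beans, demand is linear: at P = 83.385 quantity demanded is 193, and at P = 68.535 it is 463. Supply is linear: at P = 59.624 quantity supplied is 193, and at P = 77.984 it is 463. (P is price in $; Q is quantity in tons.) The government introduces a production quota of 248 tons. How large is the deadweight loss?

$1174.24

Demand slope = (68.535 − 83.385)/(463 − 193) = −0.055, so P = 94 − 0.055Q.
Supply slope = (77.984 − 59.624)/(463 − 193) = 0.068, so P = 46.5 + 0.068Q.
Competitive equilibrium: 94 − 0.055Q = 46.5 + 0.068Q → Q* = 386.1789, P* = 72.7602.
At Q = 248: demand price = 94 − 0.055·248 = 80.36; supply price = 46.5 + 0.068·248 = 63.364.
ΔQ = 386.1789 − 248 = 138.1789; wedge = 80.36 − 63.364 = 16.996.
The triangle = ½ × 138.1789 × 16.996 = $1174.24.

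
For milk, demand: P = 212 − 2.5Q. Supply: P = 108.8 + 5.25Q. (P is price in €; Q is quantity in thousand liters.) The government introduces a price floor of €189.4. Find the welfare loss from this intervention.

€70.86 thousand

Competitive equilibrium: 212 − 2.5Q = 108.8 + 5.25Q → Q* = 13.31613, P* = 178.70968.
At the floor P = 189.4, quantity demanded = (212 − 189.4)/2.5 = 9.04.
Sellers' marginal cost at Q' = 9.04: 108.8 + 5.25·9.04 = 156.26.
ΔQ = 13.31613 − 9.04 = 4.27613; wedge = 189.4 − 156.26 = 33.14.
Welfare loss = ½ × 4.27613 × 33.14 = €70.86 thousand.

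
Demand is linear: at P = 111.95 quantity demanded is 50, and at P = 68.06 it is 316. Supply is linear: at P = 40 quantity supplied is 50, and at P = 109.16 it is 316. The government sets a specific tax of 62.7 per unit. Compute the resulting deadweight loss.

4625.05

Demand slope = (68.06 − 111.95)/(316 − 50) = −0.165, so P = 120.2 − 0.165Q.
Supply slope = (109.16 − 40)/(316 − 50) = 0.26, so P = 27 + 0.26Q.
Competitive equilibrium: 120.2 − 0.165Q = 27 + 0.26Q → Q* = 219.2941, P* = 84.0165.
With the tax, the buyer price exceeds the seller price by 62.7: (120.2 − 0.165Q) − (27 + 0.26Q) = 62.7 → Q' = 71.7647.
ΔQ = 219.2941 − 71.7647 = 147.5294; the wedge equals the tax, 62.7.
Welfare loss = ½ × 147.5294 × 62.7 = 4625.05.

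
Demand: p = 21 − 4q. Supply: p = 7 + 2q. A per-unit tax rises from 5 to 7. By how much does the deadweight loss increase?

Competitive equilibrium: 21 − 4q = 7 + 2q → q* = 2.3333, p* = 11.6667.
For a per-unit tax t: Δq = t/6, so DWL = ½·t·(t/6) = t²/12.
At t = 5: DWL = 2.083. At t = 7: DWL = 4.083.
Increase = 4.083 − 2.083 = 2.

2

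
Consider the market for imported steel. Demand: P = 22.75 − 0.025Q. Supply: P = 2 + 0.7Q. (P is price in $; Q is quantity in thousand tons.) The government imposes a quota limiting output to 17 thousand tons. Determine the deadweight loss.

$48.95 thousand

Competitive equilibrium: 22.75 − 0.025Q = 2 + 0.7Q → Q* = 28.6207, P* = 22.0345.
At Q = 17: demand price = 22.75 − 0.025·17 = 22.325; supply price = 2 + 0.7·17 = 13.9.
ΔQ = 28.6207 − 17 = 11.6207; wedge = 22.325 − 13.9 = 8.425.
Welfare loss = ½ × 11.6207 × 8.425 = $48.95 thousand.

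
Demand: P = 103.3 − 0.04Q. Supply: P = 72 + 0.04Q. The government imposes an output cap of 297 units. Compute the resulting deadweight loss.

Competitive equilibrium: 103.3 − 0.04Q = 72 + 0.04Q → Q* = 391.25, P* = 87.65.
At Q = 297: demand price = 103.3 − 0.04·297 = 91.42; supply price = 72 + 0.04·297 = 83.88.
ΔQ = 391.25 − 297 = 94.25; wedge = 91.42 − 83.88 = 7.54.
The triangle = ½ × 94.25 × 7.54 = 355.32.

355.32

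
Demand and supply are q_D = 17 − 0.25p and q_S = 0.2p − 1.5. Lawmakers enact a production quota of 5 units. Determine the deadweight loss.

In inverse form: demand p = 68 − 4q, supply p = 7.5 + 5q.
Competitive equilibrium: 68 − 4q = 7.5 + 5q → q* = 6.7222, p* = 41.1111.
At q = 5: demand price = 68 − 4·5 = 48; supply price = 7.5 + 5·5 = 32.5.
Δq = 6.7222 − 5 = 1.7222; wedge = 48 − 32.5 = 15.5.
The triangle = ½ × 1.7222 × 15.5 = 13.35.

13.35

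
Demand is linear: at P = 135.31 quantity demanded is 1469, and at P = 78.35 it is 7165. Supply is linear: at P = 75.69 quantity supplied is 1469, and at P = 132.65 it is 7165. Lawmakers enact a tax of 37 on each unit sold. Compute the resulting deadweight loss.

Demand slope = (78.35 − 135.31)/(7165 − 1469) = −0.01, so P = 150 − 0.01Q.
Supply slope = (132.65 − 75.69)/(7165 − 1469) = 0.01, so P = 61 + 0.01Q.
Competitive equilibrium: 150 − 0.01Q = 61 + 0.01Q → Q* = 4450, P* = 105.5.
With the tax, the buyer price exceeds the seller price by 37: (150 − 0.01Q) − (61 + 0.01Q) = 37 → Q' = 2600.
ΔQ = 4450 − 2600 = 1850; the wedge equals the tax, 37.
Deadweight loss = ½ × 1850 × 37 = 34225.

34225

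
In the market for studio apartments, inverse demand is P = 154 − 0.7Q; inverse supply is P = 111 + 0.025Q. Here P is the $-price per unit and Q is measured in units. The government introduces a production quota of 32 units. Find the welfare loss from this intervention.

Competitive equilibrium: 154 − 0.7Q = 111 + 0.025Q → Q* = 59.3103, P* = 112.4828.
At Q = 32: demand price = 154 − 0.7·32 = 131.6; supply price = 111 + 0.025·32 = 111.8.
ΔQ = 59.3103 − 32 = 27.3103; wedge = 131.6 − 111.8 = 19.8.
DWL = ½ × 27.3103 × 19.8 = $270.37.

$270.37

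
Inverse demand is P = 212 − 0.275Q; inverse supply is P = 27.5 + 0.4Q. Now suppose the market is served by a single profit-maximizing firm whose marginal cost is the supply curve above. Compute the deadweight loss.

2112.89

Competitive equilibrium: 212 − 0.275Q = 27.5 + 0.4Q → Q* = 273.3333, P* = 136.8333.
Marginal revenue: MR = 212 − 0.55Q. Set MR = MC: 212 − 0.55Q = 27.5 + 0.4Q → Q_m = 194.2105.
Price P_m = 212 − 0.275·194.2105 = 158.5921; MC(Q_m) = 27.5 + 0.4·194.2105 = 105.1842.
Competitive Q* = 273.3333, so ΔQ = 79.1228; wedge = 158.5921 − 105.1842 = 53.4079.
Deadweight loss = ½ × 79.1228 × 53.4079 = 2112.89.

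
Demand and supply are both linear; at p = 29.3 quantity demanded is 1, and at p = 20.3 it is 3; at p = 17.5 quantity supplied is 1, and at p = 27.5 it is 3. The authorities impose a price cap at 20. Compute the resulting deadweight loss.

2.62

Demand slope = (20.3 − 29.3)/(3 − 1) = −4.5, so p = 33.8 − 4.5q.
Supply slope = (27.5 − 17.5)/(3 − 1) = 5, so p = 12.5 + 5q.
Competitive equilibrium: 33.8 − 4.5q = 12.5 + 5q → q* = 2.2421, p* = 23.7105.
At the ceiling p = 20, quantity supplied = (20 − 12.5)/5 = 1.5.
Willingness to pay at q' = 1.5: 33.8 − 4.5·1.5 = 27.05.
Δq = 2.2421 − 1.5 = 0.7421; wedge = 27.05 − 20 = 7.05.
Deadweight loss = ½ × 0.7421 × 7.05 = 2.62.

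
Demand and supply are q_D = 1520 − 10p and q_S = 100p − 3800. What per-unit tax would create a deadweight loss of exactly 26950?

In inverse form: demand p = 152 − 0.1q, supply p = 38 + 0.01q.
Competitive equilibrium: 152 − 0.1q = 38 + 0.01q → q* = 1036.3636, p* = 48.3636.
A tax t gives Δq = t/0.11 and wedge t, so DWL = t²/0.22.
t²/0.22 = 26950 → t² = 5929 → t = 77.

77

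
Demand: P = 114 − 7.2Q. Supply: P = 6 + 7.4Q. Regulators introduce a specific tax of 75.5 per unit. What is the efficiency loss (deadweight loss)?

195.21

Competitive equilibrium: 114 − 7.2Q = 6 + 7.4Q → Q* = 7.39726, P* = 60.73973.
With the tax, the buyer price exceeds the seller price by 75.5: (114 − 7.2Q) − (6 + 7.4Q) = 75.5 → Q' = 2.22603.
ΔQ = 7.39726 − 2.22603 = 5.17123; the wedge equals the tax, 75.5.
DWL = ½ × 5.17123 × 75.5 = 195.21.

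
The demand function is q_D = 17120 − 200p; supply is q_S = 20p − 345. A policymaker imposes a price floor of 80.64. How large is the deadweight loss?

In inverse form: demand p = 85.6 − 0.005q, supply p = 17.25 + 0.05q.
Competitive equilibrium: 85.6 − 0.005q = 17.25 + 0.05q → q* = 1242.7273, p* = 79.3864.
At the floor p = 80.64, quantity demanded = (85.6 − 80.64)/0.005 = 992.
Sellers' marginal cost at q' = 992: 17.25 + 0.05·992 = 66.85.
Δq = 1242.7273 − 992 = 250.7273; wedge = 80.64 − 66.85 = 13.79.
Welfare loss = ½ × 250.7273 × 13.79 = 1728.76.

1728.76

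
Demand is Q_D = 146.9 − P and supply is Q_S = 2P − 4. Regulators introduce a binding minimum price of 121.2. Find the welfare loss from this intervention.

3770.11

In inverse form: demand P = 146.9 − Q, supply P = 2 + 0.5Q.
Competitive equilibrium: 146.9 − Q = 2 + 0.5Q → Q* = 96.6, P* = 50.3.
At the floor P = 121.2, quantity demanded = (146.9 − 121.2)/1 = 25.7.
Sellers' marginal cost at Q' = 25.7: 2 + 0.5·25.7 = 14.85.
ΔQ = 96.6 − 25.7 = 70.9; wedge = 121.2 − 14.85 = 106.35.
Welfare loss = ½ × 70.9 × 106.35 = 3770.11.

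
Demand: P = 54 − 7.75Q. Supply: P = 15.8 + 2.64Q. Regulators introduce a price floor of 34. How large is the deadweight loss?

Competitive equilibrium: 54 − 7.75Q = 15.8 + 2.64Q → Q* = 3.6766, P* = 25.5063.
At the floor P = 34, quantity demanded = (54 − 34)/7.75 = 2.5806.
Sellers' marginal cost at Q' = 2.5806: 15.8 + 2.64·2.5806 = 22.6128.
ΔQ = 3.6766 − 2.5806 = 1.096; wedge = 34 − 22.6128 = 11.3872.
Deadweight loss = ½ × 1.096 × 11.3872 = 6.24.

6.24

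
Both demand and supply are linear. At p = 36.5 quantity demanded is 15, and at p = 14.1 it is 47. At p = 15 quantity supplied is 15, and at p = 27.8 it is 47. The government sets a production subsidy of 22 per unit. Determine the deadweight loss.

Demand slope = (14.1 − 36.5)/(47 − 15) = −0.7, so p = 47 − 0.7q.
Supply slope = (27.8 − 15)/(47 − 15) = 0.4, so p = 9 + 0.4q.
Competitive equilibrium: 47 − 0.7q = 9 + 0.4q → q* = 34.5455, p* = 22.8182.
The subsidy lowers effective supply by 22: p = 0.4q − 13.
New quantity: 47 − 0.7q = 0.4q − 13 → q' = 54.5455.
Overproduction Δq = 54.5455 − 34.5455 = 20; wedge = subsidy = 22.
The triangle = ½ × 20 × 22 = 220.

220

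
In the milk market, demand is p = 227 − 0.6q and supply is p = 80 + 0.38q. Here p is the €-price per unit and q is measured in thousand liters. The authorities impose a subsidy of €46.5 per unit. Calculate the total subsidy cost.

€9181.38 thousand

Competitive equilibrium: 227 − 0.6q = 80 + 0.38q → q* = 150, p* = 137.
The subsidy lowers effective supply by 46.5: p = 33.5 + 0.38q.
New quantity: 227 − 0.6q = 33.5 + 0.38q → q' = 197.449.
Total subsidy cost = 46.5 × 197.449 = €9181.38 thousand.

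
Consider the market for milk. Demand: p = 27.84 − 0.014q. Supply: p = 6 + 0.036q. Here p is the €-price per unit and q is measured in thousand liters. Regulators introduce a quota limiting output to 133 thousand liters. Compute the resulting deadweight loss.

€2307.361 thousand

Competitive equilibrium: 27.84 − 0.014q = 6 + 0.036q → q* = 436.8, p* = 21.7248.
At q = 133: demand price = 27.84 − 0.014·133 = 25.978; supply price = 6 + 0.036·133 = 10.788.
Δq = 436.8 − 133 = 303.8; wedge = 25.978 − 10.788 = 15.19.
Deadweight loss = ½ × 303.8 × 15.19 = €2307.361 thousand.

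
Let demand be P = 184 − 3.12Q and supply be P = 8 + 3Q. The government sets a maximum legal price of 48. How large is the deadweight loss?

728.05

Competitive equilibrium: 184 − 3.12Q = 8 + 3Q → Q* = 28.75817, P* = 94.27451.
At the ceiling P = 48, quantity supplied = (48 − 8)/3 = 13.33333.
Willingness to pay at Q' = 13.33333: 184 − 3.12·13.33333 = 142.40001.
ΔQ = 28.75817 − 13.33333 = 15.42484; wedge = 142.40001 − 48 = 94.40001.
DWL = ½ × 15.42484 × 94.40001 = 728.05.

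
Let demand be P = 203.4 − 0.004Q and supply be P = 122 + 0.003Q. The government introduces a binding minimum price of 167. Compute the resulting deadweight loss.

Competitive equilibrium: 203.4 − 0.004Q = 122 + 0.003Q → Q* = 11628.5714, P* = 156.8857.
At the floor P = 167, quantity demanded = (203.4 − 167)/0.004 = 9100.
Sellers' marginal cost at Q' = 9100: 122 + 0.003·9100 = 149.3.
ΔQ = 11628.5714 − 9100 = 2528.5714; wedge = 167 − 149.3 = 17.7.
DWL = ½ × 2528.5714 × 17.7 = 22377.86.

22377.86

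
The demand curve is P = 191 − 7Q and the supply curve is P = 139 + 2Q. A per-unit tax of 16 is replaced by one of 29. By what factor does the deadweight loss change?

3.285

Competitive equilibrium: 191 − 7Q = 139 + 2Q → Q* = 5.7778, P* = 150.5556.
For a per-unit tax t: ΔQ = t/9, so DWL = ½·t·(t/9) = t²/18.
At t = 16: DWL = 14.222. At t = 29: DWL = 46.722.
Ratio = (29/16)² = 3.285.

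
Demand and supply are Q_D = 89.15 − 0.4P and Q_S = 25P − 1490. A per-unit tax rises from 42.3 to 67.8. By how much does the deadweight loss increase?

In inverse form: demand P = 222.875 − 2.5Q, supply P = 59.6 + 0.04Q.
Competitive equilibrium: 222.875 − 2.5Q = 59.6 + 0.04Q → Q* = 64.2815, P* = 62.1713.
For a per-unit tax t: ΔQ = t/2.54, so DWL = ½·t·(t/2.54) = t²/5.08.
At t = 42.3: DWL = 352.222. At t = 67.8: DWL = 904.89.
Increase = 904.89 − 352.222 = 552.67.

552.67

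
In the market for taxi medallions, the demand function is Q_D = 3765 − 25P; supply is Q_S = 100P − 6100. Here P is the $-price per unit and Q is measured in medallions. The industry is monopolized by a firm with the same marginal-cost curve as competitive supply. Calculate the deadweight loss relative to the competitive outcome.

In inverse form: demand P = 150.6 − 0.04Q, supply P = 61 + 0.01Q.
Competitive equilibrium: 150.6 − 0.04Q = 61 + 0.01Q → Q* = 1792, P* = 78.92.
Marginal revenue: MR = 150.6 − 0.08Q. Set MR = MC: 150.6 − 0.08Q = 61 + 0.01Q → Q_m = 995.55556.
Price P_m = 150.6 − 0.04·995.55556 = 110.77778; MC(Q_m) = 61 + 0.01·995.55556 = 70.95556.
Competitive Q* = 1792, so ΔQ = 796.44444; wedge = 110.77778 − 70.95556 = 39.82222.
The triangle = ½ × 796.44444 × 39.82222 = $15858.09.

$15858.09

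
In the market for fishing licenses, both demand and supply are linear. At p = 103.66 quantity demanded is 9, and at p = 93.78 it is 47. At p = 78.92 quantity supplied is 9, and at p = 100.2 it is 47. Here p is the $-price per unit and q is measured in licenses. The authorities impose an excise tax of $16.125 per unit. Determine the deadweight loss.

$158.55

Demand slope = (93.78 − 103.66)/(47 − 9) = −0.26, so p = 106 − 0.26q.
Supply slope = (100.2 − 78.92)/(47 − 9) = 0.56, so p = 73.88 + 0.56q.
Competitive equilibrium: 106 − 0.26q = 73.88 + 0.56q → q* = 39.1707, p* = 95.8156.
With the tax, the buyer price exceeds the seller price by 16.125: (106 − 0.26q) − (73.88 + 0.56q) = 16.125 → q' = 19.5061.
Δq = 39.1707 − 19.5061 = 19.6646; the wedge equals the tax, 16.125.
Deadweight loss = ½ × 19.6646 × 16.125 = $158.55.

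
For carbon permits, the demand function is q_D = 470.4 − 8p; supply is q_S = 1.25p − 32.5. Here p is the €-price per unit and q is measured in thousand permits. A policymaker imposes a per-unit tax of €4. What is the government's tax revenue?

In inverse form: demand p = 58.8 − 0.125q, supply p = 26 + 0.8q.
Competitive equilibrium: 58.8 − 0.125q = 26 + 0.8q → q* = 35.4595, p* = 54.3676.
With the tax, the buyer price exceeds the seller price by 4: (58.8 − 0.125q) − (26 + 0.8q) = 4 → q' = 31.1351.
Tax revenue = 4 × 31.1351 = €124.54 thousand.

€124.54 thousand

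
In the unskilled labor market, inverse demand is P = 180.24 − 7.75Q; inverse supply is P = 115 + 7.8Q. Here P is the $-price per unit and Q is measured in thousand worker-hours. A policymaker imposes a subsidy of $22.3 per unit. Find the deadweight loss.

$15.99 thousand

Competitive equilibrium: 180.24 − 7.75Q = 115 + 7.8Q → Q* = 4.1955, P* = 147.7249.
The subsidy lowers effective supply by 22.3: P = 92.7 + 7.8Q.
New quantity: 180.24 − 7.75Q = 92.7 + 7.8Q → Q' = 5.6296.
Overproduction ΔQ = 5.6296 − 4.1955 = 1.4341; wedge = subsidy = 22.3.
Welfare loss = ½ × 1.4341 × 22.3 = $15.99 thousand.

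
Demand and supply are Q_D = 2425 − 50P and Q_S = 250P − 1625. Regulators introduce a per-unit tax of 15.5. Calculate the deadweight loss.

5005.21

In inverse form: demand P = 48.5 − 0.02Q, supply P = 6.5 + 0.004Q.
Competitive equilibrium: 48.5 − 0.02Q = 6.5 + 0.004Q → Q* = 1750, P* = 13.5.
With the tax, the buyer price exceeds the seller price by 15.5: (48.5 − 0.02Q) − (6.5 + 0.004Q) = 15.5 → Q' = 1104.1667.
ΔQ = 1750 − 1104.1667 = 645.8333; the wedge equals the tax, 15.5.
Deadweight loss = ½ × 645.8333 × 15.5 = 5005.21.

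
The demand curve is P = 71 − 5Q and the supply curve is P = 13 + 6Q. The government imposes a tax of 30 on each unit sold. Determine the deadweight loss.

40.91

Competitive equilibrium: 71 − 5Q = 13 + 6Q → Q* = 5.2727, P* = 44.6364.
With the tax, the buyer price exceeds the seller price by 30: (71 − 5Q) − (13 + 6Q) = 30 → Q' = 2.5455.
ΔQ = 5.2727 − 2.5455 = 2.7272; the wedge equals the tax, 30.
The triangle = ½ × 2.7272 × 30 = 40.91.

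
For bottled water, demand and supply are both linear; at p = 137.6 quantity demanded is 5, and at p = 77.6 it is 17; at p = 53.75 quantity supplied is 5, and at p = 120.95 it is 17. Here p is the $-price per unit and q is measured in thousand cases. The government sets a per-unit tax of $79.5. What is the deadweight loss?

Demand slope = (77.6 − 137.6)/(17 − 5) = −5, so p = 162.6 − 5q.
Supply slope = (120.95 − 53.75)/(17 − 5) = 5.6, so p = 25.75 + 5.6q.
Competitive equilibrium: 162.6 − 5q = 25.75 + 5.6q → q* = 12.9104, p* = 98.0481.
With the tax, the buyer price exceeds the seller price by 79.5: (162.6 − 5q) − (25.75 + 5.6q) = 79.5 → q' = 5.4104.
Δq = 12.9104 − 5.4104 = 7.5; the wedge equals the tax, 79.5.
Welfare loss = ½ × 7.5 × 79.5 = $298.125 thousand.

$298.125 thousand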